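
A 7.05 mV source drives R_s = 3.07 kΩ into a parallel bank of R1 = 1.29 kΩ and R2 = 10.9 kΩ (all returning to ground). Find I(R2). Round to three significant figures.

I ≈ 0.177 µA

Combine the parallel branches: R_p = (1/1.29 + 1/10.9)⁻¹ = 1.153 kΩ.
Node voltage V_A = V_DC · R_p/(R_s + R_p) = 7.05 × 0.2731 = 1.925 mV.
Branch current I = V_A/R2 = 1.925/10.9 = 0.1766 µA.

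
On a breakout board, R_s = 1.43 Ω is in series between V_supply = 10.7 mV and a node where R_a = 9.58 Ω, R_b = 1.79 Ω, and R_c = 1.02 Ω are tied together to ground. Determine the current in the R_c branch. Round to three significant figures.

Equivalent of the parallel group: R_p = 0.6085 Ω.
V_A by voltage divider: V_A = 10.7 × 0.6085/(1.43 + 0.6085) = 3.194 mV.
I(R_c) = V_A / R_c = 3.194/1.02 = 3.131 mA.

I ≈ 3.13 mA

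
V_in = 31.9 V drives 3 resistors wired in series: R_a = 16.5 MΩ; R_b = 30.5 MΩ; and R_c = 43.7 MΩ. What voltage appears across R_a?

ΣR = 16.5 + 30.5 + 43.7 = 90.70 MΩ.
Voltage divider: V = V_in · (16.50 / 90.70) = 31.9 × 0.1819 = 5.803 V.

V ≈ 5.80 V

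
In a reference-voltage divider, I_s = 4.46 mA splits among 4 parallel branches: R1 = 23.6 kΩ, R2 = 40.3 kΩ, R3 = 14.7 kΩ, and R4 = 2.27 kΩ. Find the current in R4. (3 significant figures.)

ΣG = 1/23.6 + 1/40.3 + 1/14.7 + 1/2.27 = 0.5757.
Current divider: I(R4) = I_s · G_k/ΣG = 4.46 × (0.4405/0.5757) = 4.46 × 0.7651 = 3.413 mA.

I ≈ 3.41 mA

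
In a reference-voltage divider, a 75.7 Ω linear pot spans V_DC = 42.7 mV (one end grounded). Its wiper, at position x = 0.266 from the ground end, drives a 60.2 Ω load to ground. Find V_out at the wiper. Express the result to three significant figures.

V_out ≈ 9.12 mV

Lower segment x·R_p = 20.14 Ω; upper segment (1−x)·R_p = 55.56 Ω.
Lower segment in parallel with the load: 20.14 ‖ 60.2 = 15.09 Ω.
Then V_out = V_DC · 15.09/(55.56 + 15.09) = 9.119 mV.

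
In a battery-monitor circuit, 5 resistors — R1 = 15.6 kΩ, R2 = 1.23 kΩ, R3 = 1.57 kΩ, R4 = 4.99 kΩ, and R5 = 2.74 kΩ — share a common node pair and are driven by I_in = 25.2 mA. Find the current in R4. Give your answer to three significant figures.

Total conductance ΣG = 1/15.6 + 1/1.23 + 1/1.57 + 1/4.99 + 1/2.74 = 2.079 (units of 1/kΩ).
By the current-divider rule, I = I_in · G_k/ΣG = 25.2 × 0.09637 = 2.429 mA.

I ≈ 2.43 mA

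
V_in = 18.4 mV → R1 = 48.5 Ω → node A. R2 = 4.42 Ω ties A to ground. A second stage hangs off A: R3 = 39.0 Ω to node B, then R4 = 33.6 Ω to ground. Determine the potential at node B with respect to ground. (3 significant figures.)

Node A sees R2 in parallel with the series input of stage 2, R3 + R4 = 72.60 Ω.
Effective lower resistance at A: R2 ‖ 72.60 = 4.166 Ω.
First divider: V_A = V_in · 4.166/(48.5 + 4.166) = 1.456 mV.
V_B = V_A × 0.4628 = 0.6737 mV.

V_B ≈ 0.674 mV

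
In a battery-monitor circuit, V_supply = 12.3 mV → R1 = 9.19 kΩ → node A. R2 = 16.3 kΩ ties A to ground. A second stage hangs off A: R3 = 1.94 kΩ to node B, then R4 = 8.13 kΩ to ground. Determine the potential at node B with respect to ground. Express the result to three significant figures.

V_B ≈ 4.01 mV

The second stage (R3 + R4 = 10.07 kΩ) loads node A in parallel with R2.
Effective lower resistance at A: R2 ‖ 10.07 = 6.225 kΩ.
First divider: V_A = V_supply · 6.225/(9.19 + 6.225) = 4.967 mV.
Stage 2 is unloaded, so V_B = V_A · R4/(R3+R4) = 4.967 × 8.13/10.07 = 4.010 mV.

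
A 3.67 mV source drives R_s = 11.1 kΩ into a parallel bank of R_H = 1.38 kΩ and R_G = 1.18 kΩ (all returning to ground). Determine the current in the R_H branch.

Parallel bank: R_p = 1/(1/1.38 + 1/1.18) = 0.6361 kΩ.
V_A by voltage divider: V_A = 3.67 × 0.6361/(11.1 + 0.6361) = 0.1989 mV.
I(R_H) = V_A / R_H = 0.1989/1.38 = 0.1441 µA.

I ≈ 0.144 µA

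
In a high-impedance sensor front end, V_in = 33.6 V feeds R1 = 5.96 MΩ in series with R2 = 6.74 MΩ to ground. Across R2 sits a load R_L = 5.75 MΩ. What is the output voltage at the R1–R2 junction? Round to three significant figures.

The load sits in parallel with R2, giving an effective lower resistance R2' = R2·R_L/(R2+R_L) = 3.103 MΩ.
Now apply the divider: V_out = 33.6 × 0.3424 = 11.50 V.

V_out ≈ 11.5 V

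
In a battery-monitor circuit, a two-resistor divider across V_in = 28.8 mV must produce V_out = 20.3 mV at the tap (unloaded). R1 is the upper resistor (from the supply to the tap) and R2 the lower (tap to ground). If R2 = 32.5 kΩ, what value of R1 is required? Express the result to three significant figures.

R1 ≈ 13.6 kΩ

V_out/V_in = R2/(R1+R2) = 0.7049.
Rearranging, R1 = R2·(1−k)/k = 32.5 × 0.4187 = 13.61 kΩ.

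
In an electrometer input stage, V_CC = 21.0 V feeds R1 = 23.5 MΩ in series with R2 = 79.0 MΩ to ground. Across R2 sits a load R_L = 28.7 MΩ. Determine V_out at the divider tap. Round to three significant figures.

V_out ≈ 9.92 V

First combine the lower leg with the load: R2 ‖ R_L = 21.05 MΩ.
Then V_out = V_CC · R2'/(R1 + R2') = 21.0 × 21.05/44.55 = 9.923 V.
(Unloaded it would be 16.2 V; the load pulls it down.)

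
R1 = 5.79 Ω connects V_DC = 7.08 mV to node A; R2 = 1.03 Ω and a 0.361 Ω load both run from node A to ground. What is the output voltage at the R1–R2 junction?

R2 ‖ R_L = (1.03 × 0.361)/(1.03 + 0.361) = 0.2673 Ω.
Voltage divider with the loaded lower leg: V_out = 7.08 × 0.2673/(5.79 + 0.2673) = 7.08 × 0.04413 = 0.3124 mV.

V_out ≈ 0.312 mV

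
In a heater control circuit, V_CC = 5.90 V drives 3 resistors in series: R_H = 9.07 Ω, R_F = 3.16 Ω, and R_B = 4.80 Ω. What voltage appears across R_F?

Total series resistance ΣR = 9.07 + 3.16 + 4.80 = 17.03 Ω.
V = V_CC · R/ΣR = 5.90 × 0.1856 = 1.095 V.

V ≈ 1.09 V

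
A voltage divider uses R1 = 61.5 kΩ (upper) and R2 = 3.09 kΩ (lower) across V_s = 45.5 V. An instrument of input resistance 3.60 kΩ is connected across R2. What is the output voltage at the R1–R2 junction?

V_out ≈ 1.20 V

First combine the lower leg with the load: R2 ‖ R_L = 1.663 kΩ.
Then V_out = V_s · R2'/(R1 + R2') = 45.5 × 1.663/63.16 = 1.198 V.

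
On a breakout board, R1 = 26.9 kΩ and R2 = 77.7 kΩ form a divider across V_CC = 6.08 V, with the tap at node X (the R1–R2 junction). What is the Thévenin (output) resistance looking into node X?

With V_CC suppressed (replaced by a short), R_th = R1 ‖ R2 = (26.90 × 77.7)/(26.90 + 77.7) = 19.98 kΩ.

R_th ≈ 20.0 kΩ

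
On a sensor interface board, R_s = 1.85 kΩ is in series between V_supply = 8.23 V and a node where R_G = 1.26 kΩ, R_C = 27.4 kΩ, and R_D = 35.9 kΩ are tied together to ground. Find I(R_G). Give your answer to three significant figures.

I ≈ 2.52 mA

Parallel bank: R_p = 1/(1/1.26 + 1/27.4 + 1/35.9) = 1.165 kΩ.
V_A by voltage divider: V_A = 8.23 × 1.165/(1.85 + 1.165) = 3.181 V.
Branch current I = V_A/R_G = 3.181/1.26 = 2.525 mA.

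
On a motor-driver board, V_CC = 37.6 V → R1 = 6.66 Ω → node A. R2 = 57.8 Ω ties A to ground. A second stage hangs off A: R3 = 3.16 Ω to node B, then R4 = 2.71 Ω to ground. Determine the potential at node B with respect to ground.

Node A sees R2 in parallel with the series input of stage 2, R3 + R4 = 5.870 Ω.
R2 ‖ (R3+R4) = 5.329 Ω.
First divider: V_A = V_CC · 5.329/(6.66 + 5.329) = 16.71 V.
Stage 2 is unloaded, so V_B = V_A · R4/(R3+R4) = 16.71 × 2.71/5.870 = 7.716 V.

V_B ≈ 7.72 V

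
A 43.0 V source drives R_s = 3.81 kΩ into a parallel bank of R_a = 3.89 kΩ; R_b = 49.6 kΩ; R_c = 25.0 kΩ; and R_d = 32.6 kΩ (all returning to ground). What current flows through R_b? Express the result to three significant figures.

Combine the parallel branches: R_p = (1/3.89 + 1/49.6 + 1/25.0 + 1/32.6)⁻¹ = 2.874 kΩ.
V_A = 43.0 × 2.874/6.684 = 18.49 V.
Branch current I = V_A/R_b = 18.49/49.6 = 0.3728 mA.
(Equivalently: I_total = 6.433 mA, then current-divider fraction G_k/ΣG = 0.05795.)

I ≈ 0.373 mA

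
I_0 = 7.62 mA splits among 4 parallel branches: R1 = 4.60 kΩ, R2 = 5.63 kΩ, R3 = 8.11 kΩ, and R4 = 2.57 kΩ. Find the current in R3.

I ≈ 1.04 mA

ΣG = 1/4.60 + 1/5.63 + 1/8.11 + 1/2.57 = 0.9074.
R3 takes the fraction G_k/ΣG = 0.1233/0.9074 = 0.1359, so I = 7.62 × 0.1359 = 1.035 mA.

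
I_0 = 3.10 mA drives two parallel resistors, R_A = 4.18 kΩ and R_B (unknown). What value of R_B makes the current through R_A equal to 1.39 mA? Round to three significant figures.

R_B ≈ 3.40 kΩ

The fraction through R_A equals R_B/(R_A+R_B).
1.39/3.10 = R_B/(R_A + R_B) → R_B = R_A · (0.4484)/(1 − 0.4484) = 4.18 × 0.8129 = 3.398 kΩ.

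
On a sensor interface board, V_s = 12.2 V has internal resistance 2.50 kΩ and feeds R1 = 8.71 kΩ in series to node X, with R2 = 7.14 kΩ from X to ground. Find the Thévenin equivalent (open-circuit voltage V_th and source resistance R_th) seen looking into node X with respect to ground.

R1' = 2.50 + 8.71 = 11.21 kΩ (source resistance + R1).
With X open, the divider is unloaded: V_th = 12.2 × 7.14/18.35 = 4.747 V.
With V_s suppressed (replaced by a short), R_th = R1' ‖ R2 = (11.21 × 7.14)/(11.21 + 7.14) = 4.362 kΩ.

V_th ≈ 4.75 V, R_th ≈ 4.36 kΩ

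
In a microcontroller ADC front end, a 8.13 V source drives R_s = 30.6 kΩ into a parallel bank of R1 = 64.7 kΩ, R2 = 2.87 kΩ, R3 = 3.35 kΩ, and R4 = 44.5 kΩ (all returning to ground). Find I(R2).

I ≈ 0.129 mA

Equivalent of the parallel group: R_p = 1.460 kΩ.
V_A by voltage divider: V_A = 8.13 × 1.460/(30.6 + 1.460) = 0.3703 V.
Branch current I = V_A/R2 = 0.3703/2.87 = 0.1290 mA.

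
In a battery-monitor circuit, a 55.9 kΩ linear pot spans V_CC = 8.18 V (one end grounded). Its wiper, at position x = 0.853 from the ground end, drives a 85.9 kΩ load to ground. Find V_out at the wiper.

Split the track: R_lower = x·R_p = 47.68 kΩ, R_upper = (1−x)·R_p = 8.217 kΩ.
(x·R_p) ‖ R_L = 30.66 kΩ.
V_out = 8.18 × 30.66/(8.217 + 30.66) = 6.451 V.

V_out ≈ 6.45 V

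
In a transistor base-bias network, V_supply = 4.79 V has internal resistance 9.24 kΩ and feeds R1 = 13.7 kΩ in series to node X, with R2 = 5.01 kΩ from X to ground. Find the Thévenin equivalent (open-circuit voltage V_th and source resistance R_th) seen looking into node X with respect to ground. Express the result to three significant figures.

V_th ≈ 0.859 V, R_th ≈ 4.11 kΩ

R1' = 9.24 + 13.7 = 22.94 kΩ (source resistance + R1).
V_th is the unloaded tap voltage: V_supply · R2/(R1'+R2) = 4.79 × 0.1792 = 0.8586 V.
With V_supply suppressed (replaced by a short), R_th = R1' ‖ R2 = (22.94 × 5.01)/(22.94 + 5.01) = 4.112 kΩ.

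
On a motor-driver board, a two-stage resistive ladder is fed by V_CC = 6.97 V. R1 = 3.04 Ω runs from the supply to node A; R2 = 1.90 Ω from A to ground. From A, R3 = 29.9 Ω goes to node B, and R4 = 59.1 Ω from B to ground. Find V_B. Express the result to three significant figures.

V_B ≈ 1.76 V

Looking into the second stage from A: R3 + R4 = 89.00 Ω appears in parallel with R2.
Effective lower resistance at A: R2 ‖ 89.00 = 1.860 Ω.
First divider: V_A = V_CC · 1.860/(3.04 + 1.860) = 2.646 V.
Stage 2 is unloaded, so V_B = V_A · R4/(R3+R4) = 2.646 × 59.1/89.00 = 1.757 V.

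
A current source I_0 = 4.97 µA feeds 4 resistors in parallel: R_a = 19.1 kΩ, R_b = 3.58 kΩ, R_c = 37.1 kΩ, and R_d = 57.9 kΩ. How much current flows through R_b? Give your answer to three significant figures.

ΣG = 1/19.1 + 1/3.58 + 1/37.1 + 1/57.9 = 0.3759.
Current divider: I(R_b) = I_0 · G_k/ΣG = 4.97 × (0.2793/0.3759) = 4.97 × 0.7431 = 3.693 µA.

I ≈ 3.69 µA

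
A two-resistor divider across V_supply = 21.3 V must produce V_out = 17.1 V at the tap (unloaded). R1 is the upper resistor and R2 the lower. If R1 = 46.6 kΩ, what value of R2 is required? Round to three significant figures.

R2 ≈ 190 kΩ

The divider ratio is R2/(R1+R2) = 17.1/21.3 = 0.8028.
Rearranging, R2 = R1·k/(1−k) = 46.6 × 4.071 = 189.7 kΩ.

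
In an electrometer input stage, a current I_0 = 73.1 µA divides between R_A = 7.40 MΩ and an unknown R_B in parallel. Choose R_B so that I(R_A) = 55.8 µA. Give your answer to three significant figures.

In a two-way split, I_A/I_0 = R_B/(R_A + R_B).
55.8/73.1 = R_B/(R_A + R_B) → R_B = R_A · (0.7633)/(1 − 0.7633) = 7.40 × 3.225 = 23.87 MΩ.

R_B ≈ 23.9 MΩ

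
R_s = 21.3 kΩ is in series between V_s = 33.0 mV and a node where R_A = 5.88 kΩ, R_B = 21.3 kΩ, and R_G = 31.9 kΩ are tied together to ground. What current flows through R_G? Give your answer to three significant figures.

Combine the parallel branches: R_p = (1/5.88 + 1/21.3 + 1/31.9)⁻¹ = 4.026 kΩ.
V_A = 33.0 × 4.026/25.33 = 5.246 mV.
I(R_G) = V_A / R_G = 5.246/31.9 = 0.1645 µA.
(Check via current divider: I_total = 1.303 µA; share G_k/ΣG = 0.1262 → same result.)

I ≈ 0.164 µA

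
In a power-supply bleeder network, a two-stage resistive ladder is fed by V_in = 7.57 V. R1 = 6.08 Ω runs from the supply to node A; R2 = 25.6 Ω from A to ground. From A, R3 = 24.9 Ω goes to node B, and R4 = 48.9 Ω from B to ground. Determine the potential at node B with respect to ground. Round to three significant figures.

Looking into the second stage from A: R3 + R4 = 73.80 Ω appears in parallel with R2.
R2 ‖ (R3+R4) = 19.01 Ω.
V_A = 7.57 × 19.01/(6.08 + 19.01) = 5.735 V.
Stage 2 is unloaded, so V_B = V_A · R4/(R3+R4) = 5.735 × 48.9/73.80 = 3.800 V.

V_B ≈ 3.80 V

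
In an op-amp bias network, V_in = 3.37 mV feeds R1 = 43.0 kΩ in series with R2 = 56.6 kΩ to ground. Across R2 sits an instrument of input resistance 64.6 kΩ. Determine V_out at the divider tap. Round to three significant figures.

V_out ≈ 1.39 mV

First combine the lower leg with the load: R2 ‖ R_L = 30.17 kΩ.
Then V_out = V_in · R2'/(R1 + R2') = 3.37 × 30.17/73.17 = 1.389 mV.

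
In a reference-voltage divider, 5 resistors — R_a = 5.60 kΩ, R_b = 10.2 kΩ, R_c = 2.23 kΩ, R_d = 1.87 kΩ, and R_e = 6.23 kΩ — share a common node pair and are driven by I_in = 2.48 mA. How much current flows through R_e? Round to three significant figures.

ΣG = 1/5.60 + 1/10.2 + 1/2.23 + 1/1.87 + 1/6.23 = 1.420.
Current divider: I(R_e) = I_in · G_k/ΣG = 2.48 × (0.1605/1.420) = 2.48 × 0.1130 = 0.2803 mA.

I ≈ 0.280 mA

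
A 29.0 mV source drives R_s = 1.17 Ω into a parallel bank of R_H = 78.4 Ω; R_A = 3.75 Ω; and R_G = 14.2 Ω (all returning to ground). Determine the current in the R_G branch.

I ≈ 1.45 mA

Combine the parallel branches: R_p = (1/78.4 + 1/3.75 + 1/14.2)⁻¹ = 2.858 Ω.
V_A = 29.0 × 2.858/4.028 = 20.58 mV.
Branch current I = V_A/R_G = 20.58/14.2 = 1.449 mA.
(Equivalently: I_total = 7.199 mA, then current-divider fraction G_k/ΣG = 0.2013.)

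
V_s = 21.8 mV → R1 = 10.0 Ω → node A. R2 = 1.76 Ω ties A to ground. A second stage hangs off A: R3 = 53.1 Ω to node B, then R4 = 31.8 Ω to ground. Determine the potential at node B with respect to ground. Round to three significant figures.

Looking into the second stage from A: R3 + R4 = 84.90 Ω appears in parallel with R2.
R2 ‖ (R3+R4) = 1.724 Ω.
So V_A = 21.8 × 0.1471 = 3.206 mV.
Then the unloaded second divider: V_B = V_A × R4/(R3+R4) = 3.206 × 0.3746 = 1.201 mV.

V_B ≈ 1.20 mV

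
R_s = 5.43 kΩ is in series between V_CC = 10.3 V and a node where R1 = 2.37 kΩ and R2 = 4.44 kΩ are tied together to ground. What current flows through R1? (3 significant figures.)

I ≈ 0.963 mA

Parallel bank: R_p = 1/(1/2.37 + 1/4.44) = 1.545 kΩ.
V_A by voltage divider: V_A = 10.3 × 1.545/(5.43 + 1.545) = 2.282 V.
Branch current I = V_A/R1 = 2.282/2.37 = 0.9628 mA.
(Equivalently: I_total = 1.477 mA, then current-divider fraction G_k/ΣG = 0.6520.)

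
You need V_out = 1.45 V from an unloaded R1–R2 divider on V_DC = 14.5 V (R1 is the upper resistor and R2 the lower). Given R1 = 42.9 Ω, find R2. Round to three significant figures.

R2 ≈ 4.77 Ω

V_out/V_DC = R2/(R1+R2) = 0.1000.
Rearranging, R2 = R1·k/(1−k) = 42.9 × 0.1111 = 4.767 Ω.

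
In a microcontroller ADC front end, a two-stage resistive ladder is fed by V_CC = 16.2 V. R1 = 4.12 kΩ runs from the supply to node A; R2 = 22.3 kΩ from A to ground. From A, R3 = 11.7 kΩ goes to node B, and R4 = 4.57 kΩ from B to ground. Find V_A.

Node A sees R2 in parallel with the series input of stage 2, R3 + R4 = 16.27 kΩ.
Effective lower resistance at A: R2 ‖ 16.27 = 9.407 kΩ.
So V_A = 16.2 × 0.6954 = 11.27 V.

V_A ≈ 11.3 V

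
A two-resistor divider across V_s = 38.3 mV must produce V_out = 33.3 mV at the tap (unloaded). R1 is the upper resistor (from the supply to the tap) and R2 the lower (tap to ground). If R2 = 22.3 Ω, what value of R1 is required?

R1 ≈ 3.35 Ω

V_out/V_s = R2/(R1+R2) = 0.8695.
R1 = R2·(1/k − 1) = 22.3 × 0.1502 = 3.348 Ω.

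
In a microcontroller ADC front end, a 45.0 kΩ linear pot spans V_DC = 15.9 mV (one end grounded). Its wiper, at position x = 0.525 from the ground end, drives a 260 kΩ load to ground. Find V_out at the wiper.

The pot divides into 21.38 kΩ above the wiper and 23.62 kΩ below.
(x·R_p) ‖ R_L = 21.66 kΩ.
Then V_out = V_DC · 21.66/(21.38 + 21.66) = 8.002 mV.

V_out ≈ 8.00 mV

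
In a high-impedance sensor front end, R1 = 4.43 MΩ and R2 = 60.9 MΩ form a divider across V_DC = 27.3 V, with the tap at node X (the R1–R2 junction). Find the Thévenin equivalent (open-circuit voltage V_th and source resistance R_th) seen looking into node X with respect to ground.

Open-circuit (no load on X): V_th = V_DC · R2/(R1 + R2) = 27.3 × 60.9/(4.430 + 60.9) = 25.45 V.
Zeroing V_DC shorts the top of R1 to ground, so R_th = R1 ‖ R2 = 4.130 MΩ.

V_th ≈ 25.4 V, R_th ≈ 4.13 MΩ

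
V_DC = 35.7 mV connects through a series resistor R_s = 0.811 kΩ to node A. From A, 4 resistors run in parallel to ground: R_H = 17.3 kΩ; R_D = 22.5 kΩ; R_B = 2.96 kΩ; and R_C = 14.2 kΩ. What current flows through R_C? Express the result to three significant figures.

I ≈ 1.78 µA

Parallel bank: R_p = 1/(1/17.3 + 1/22.5 + 1/2.96 + 1/14.2) = 1.959 kΩ.
V_A by voltage divider: V_A = 35.7 × 1.959/(0.811 + 1.959) = 25.25 mV.
Branch current I = V_A/R_C = 25.25/14.2 = 1.778 µA.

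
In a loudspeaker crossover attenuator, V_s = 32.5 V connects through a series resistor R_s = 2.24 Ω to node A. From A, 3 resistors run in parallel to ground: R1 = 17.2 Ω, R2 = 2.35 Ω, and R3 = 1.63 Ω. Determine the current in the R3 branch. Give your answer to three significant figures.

I ≈ 5.77 A

Combine the parallel branches: R_p = (1/17.2 + 1/2.35 + 1/1.63)⁻¹ = 0.9114 Ω.
Node voltage V_A = V_s · R_p/(R_s + R_p) = 32.5 × 0.2892 = 9.399 V.
I(R3) = V_A / R3 = 9.399/1.63 = 5.767 A.
(Check via current divider: I_total = 10.31 A; share G_k/ΣG = 0.5592 → same result.)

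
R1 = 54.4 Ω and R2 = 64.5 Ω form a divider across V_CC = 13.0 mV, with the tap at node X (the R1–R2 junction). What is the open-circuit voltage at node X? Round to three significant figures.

V_th ≈ 7.05 mV

V_th is the unloaded tap voltage: V_CC · R2/(R1+R2) = 13.0 × 0.5425 = 7.052 mV.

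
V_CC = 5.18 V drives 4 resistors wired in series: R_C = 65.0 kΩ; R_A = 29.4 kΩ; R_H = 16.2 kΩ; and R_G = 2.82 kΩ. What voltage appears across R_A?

Total series resistance ΣR = 65.0 + 29.4 + 16.2 + 2.82 = 113.4 kΩ.
By the voltage-divider rule, V = 5.18 × 29.40/113.4 = 1.343 V.

V ≈ 1.34 V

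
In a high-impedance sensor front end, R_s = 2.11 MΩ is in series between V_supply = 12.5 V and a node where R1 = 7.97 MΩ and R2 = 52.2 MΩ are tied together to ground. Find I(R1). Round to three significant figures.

Combine the parallel branches: R_p = (1/7.97 + 1/52.2)⁻¹ = 6.914 MΩ.
V_A by voltage divider: V_A = 12.5 × 6.914/(2.11 + 6.914) = 9.577 V.
I(R1) = V_A / R1 = 9.577/7.97 = 1.202 µA.

I ≈ 1.20 µA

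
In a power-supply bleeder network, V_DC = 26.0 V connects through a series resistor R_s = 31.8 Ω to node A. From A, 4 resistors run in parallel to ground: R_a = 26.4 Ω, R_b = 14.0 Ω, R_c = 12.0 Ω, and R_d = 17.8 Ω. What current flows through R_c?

Equivalent of the parallel group: R_p = 4.019 Ω.
V_A = 26.0 × 4.019/35.82 = 2.917 V.
I(R_c) = V_A / R_c = 2.917/12.0 = 0.2431 A.

I ≈ 0.243 A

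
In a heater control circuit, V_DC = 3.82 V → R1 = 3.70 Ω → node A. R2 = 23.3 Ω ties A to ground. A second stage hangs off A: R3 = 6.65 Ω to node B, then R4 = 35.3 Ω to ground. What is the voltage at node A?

V_A ≈ 3.06 V

Looking into the second stage from A: R3 + R4 = 41.95 Ω appears in parallel with R2.
R2 ‖ (R3+R4) = 14.98 Ω.
V_A = 3.82 × 14.98/(3.70 + 14.98) = 3.063 V.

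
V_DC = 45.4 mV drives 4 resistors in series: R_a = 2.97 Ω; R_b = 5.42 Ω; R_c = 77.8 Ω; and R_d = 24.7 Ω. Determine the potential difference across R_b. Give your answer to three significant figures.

Series total: ΣR = 2.97 + 5.42 + 77.8 + 24.7 = 110.9 Ω.
V = V_DC · R/ΣR = 45.4 × 0.04888 = 2.219 mV.

V ≈ 2.22 mV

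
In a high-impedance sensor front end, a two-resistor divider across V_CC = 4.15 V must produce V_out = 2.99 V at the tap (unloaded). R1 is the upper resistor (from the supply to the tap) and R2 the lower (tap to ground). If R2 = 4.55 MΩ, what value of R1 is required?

Required fraction k = V_out/V_CC = 0.7205.
Rearranging, R1 = R2·(1−k)/k = 4.55 × 0.3880 = 1.765 MΩ.

R1 ≈ 1.77 MΩ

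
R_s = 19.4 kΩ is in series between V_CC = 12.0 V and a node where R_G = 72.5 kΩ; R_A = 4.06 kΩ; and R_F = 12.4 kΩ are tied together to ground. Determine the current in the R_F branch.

I ≈ 0.127 mA

Parallel bank: R_p = 1/(1/72.5 + 1/4.06 + 1/12.4) = 2.935 kΩ.
Node voltage V_A = V_CC · R_p/(R_s + R_p) = 12.0 × 0.1314 = 1.577 V.
I(R_F) = V_A / R_F = 1.577/12.4 = 0.1272 mA.
(Equivalently: I_total = 0.5373 mA, then current-divider fraction G_k/ΣG = 0.2367.)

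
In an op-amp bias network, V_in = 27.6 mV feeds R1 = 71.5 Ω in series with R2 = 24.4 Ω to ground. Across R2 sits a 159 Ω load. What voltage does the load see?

V_out ≈ 6.30 mV

First combine the lower leg with the load: R2 ‖ R_L = 21.15 Ω.
Voltage divider with the loaded lower leg: V_out = 27.6 × 21.15/(71.5 + 21.15) = 27.6 × 0.2283 = 6.301 mV.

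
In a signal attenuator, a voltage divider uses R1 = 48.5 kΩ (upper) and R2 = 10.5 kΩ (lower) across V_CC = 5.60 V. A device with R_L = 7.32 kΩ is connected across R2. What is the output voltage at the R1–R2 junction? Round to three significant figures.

V_out ≈ 0.457 V

First combine the lower leg with the load: R2 ‖ R_L = 4.313 kΩ.
Now apply the divider: V_out = 5.60 × 0.08167 = 0.4573 V.
(Unloaded it would be 0.997 V; the load pulls it down.)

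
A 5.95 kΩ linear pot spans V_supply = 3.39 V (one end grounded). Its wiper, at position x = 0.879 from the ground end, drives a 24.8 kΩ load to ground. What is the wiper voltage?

V_out ≈ 2.91 V

Split the track: R_lower = x·R_p = 5.230 kΩ, R_upper = (1−x)·R_p = 0.7199 kΩ.
(x·R_p) ‖ R_L = 4.319 kΩ.
Loaded-divider output: V_out = 3.39 × 0.8571 = 2.906 V.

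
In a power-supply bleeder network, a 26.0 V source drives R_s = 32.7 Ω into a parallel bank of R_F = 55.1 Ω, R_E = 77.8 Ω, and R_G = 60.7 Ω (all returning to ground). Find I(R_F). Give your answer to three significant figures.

I ≈ 0.185 A

Equivalent of the parallel group: R_p = 21.06 Ω.
V_A by voltage divider: V_A = 26.0 × 21.06/(32.7 + 21.06) = 10.19 V.
I(R_F) = V_A / R_F = 10.19/55.1 = 0.1849 A.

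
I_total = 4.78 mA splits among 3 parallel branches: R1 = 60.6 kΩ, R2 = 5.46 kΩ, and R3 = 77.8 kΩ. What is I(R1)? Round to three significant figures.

I ≈ 0.371 mA

ΣG = 1/60.6 + 1/5.46 + 1/77.8 = 0.2125.
Current divider: I(R1) = I_total · G_k/ΣG = 4.78 × (0.01650/0.2125) = 4.78 × 0.07765 = 0.3712 mA.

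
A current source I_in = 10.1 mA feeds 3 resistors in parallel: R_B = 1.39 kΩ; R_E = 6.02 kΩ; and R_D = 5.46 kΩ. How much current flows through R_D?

ΣG = 1/1.39 + 1/6.02 + 1/5.46 = 1.069.
R_D takes the fraction G_k/ΣG = 0.1832/1.069 = 0.1714, so I = 10.1 × 0.1714 = 1.731 mA.

I ≈ 1.73 mA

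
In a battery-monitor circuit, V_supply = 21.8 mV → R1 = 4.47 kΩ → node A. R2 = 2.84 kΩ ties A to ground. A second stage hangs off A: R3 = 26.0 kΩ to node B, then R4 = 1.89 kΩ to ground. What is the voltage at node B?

V_B ≈ 0.540 mV

Node A sees R2 in parallel with the series input of stage 2, R3 + R4 = 27.89 kΩ.
Effective lower resistance at A: R2 ‖ 27.89 = 2.578 kΩ.
So V_A = 21.8 × 0.3657 = 7.973 mV.
Then the unloaded second divider: V_B = V_A × R4/(R3+R4) = 7.973 × 0.06777 = 0.5403 mV.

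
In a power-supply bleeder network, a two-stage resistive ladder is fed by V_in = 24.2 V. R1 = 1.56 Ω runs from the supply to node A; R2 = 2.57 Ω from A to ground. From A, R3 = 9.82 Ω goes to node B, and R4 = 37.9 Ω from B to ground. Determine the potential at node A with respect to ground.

V_A ≈ 14.8 V

Node A sees R2 in parallel with the series input of stage 2, R3 + R4 = 47.72 Ω.
R2 ‖ (R3+R4) = 2.439 Ω.
V_A = 24.2 × 2.439/(1.56 + 2.439) = 14.76 V.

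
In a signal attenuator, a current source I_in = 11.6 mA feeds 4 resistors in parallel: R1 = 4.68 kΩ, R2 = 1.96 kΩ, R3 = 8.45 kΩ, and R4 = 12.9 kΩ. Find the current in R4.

I ≈ 0.978 mA

Total conductance ΣG = 1/4.68 + 1/1.96 + 1/8.45 + 1/12.9 = 0.9197 (units of 1/kΩ).
R4 takes the fraction G_k/ΣG = 0.07752/0.9197 = 0.08428, so I = 11.6 × 0.08428 = 0.9777 mA.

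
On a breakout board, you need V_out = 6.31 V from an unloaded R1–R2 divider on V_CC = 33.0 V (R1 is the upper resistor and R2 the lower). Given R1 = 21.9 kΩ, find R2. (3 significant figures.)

R2 ≈ 5.18 kΩ

Required fraction k = V_out/V_CC = 0.1912.
Rearranging, R2 = R1·k/(1−k) = 21.9 × 0.2364 = 5.178 kΩ.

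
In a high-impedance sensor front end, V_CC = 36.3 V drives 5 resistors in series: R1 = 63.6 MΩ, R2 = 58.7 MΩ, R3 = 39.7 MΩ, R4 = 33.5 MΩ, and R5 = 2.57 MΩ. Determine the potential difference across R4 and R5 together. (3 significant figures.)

V ≈ 6.61 V

ΣR = 63.6 + 58.7 + 39.7 + 33.5 + 2.57 = 198.1 MΩ.
R_{R4..R5} = 33.5 + 2.57 = 36.07 MΩ.
Voltage divider: V = V_CC · (36.07 / 198.1) = 36.3 × 0.1821 = 6.610 V.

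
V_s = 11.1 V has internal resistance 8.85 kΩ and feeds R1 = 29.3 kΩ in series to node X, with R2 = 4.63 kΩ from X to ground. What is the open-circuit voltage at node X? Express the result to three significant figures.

R1' = 8.85 + 29.3 = 38.15 kΩ (source resistance + R1).
Open-circuit (no load on X): V_th = V_s · R2/(R1' + R2) = 11.1 × 4.63/(38.15 + 4.63) = 1.201 V.

V_th ≈ 1.20 V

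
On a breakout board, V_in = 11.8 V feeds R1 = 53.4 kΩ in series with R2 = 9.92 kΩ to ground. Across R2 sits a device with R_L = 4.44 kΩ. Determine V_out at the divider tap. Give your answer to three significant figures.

R2 ‖ R_L = (9.92 × 4.44)/(9.92 + 4.44) = 3.067 kΩ.
Now apply the divider: V_out = 11.8 × 0.05432 = 0.6410 V.
(Unloaded it would be 1.85 V; the load pulls it down.)

V_out ≈ 0.641 V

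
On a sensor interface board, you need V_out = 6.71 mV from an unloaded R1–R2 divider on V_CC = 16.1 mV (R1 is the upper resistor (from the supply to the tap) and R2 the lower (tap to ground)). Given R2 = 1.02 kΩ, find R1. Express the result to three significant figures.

R1 ≈ 1.43 kΩ

Required fraction k = V_out/V_CC = 0.4168.
R1 = R2·(1/k − 1) = 1.02 × 1.399 = 1.427 kΩ.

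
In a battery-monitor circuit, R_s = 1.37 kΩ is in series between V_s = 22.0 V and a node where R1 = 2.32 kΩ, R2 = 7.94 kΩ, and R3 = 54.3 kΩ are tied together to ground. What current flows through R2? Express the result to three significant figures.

Combine the parallel branches: R_p = (1/2.32 + 1/7.94 + 1/54.3)⁻¹ = 1.738 kΩ.
V_A = 22.0 × 1.738/3.108 = 12.30 V.
Branch current I = V_A/R2 = 12.30/7.94 = 1.549 mA.

I ≈ 1.55 mA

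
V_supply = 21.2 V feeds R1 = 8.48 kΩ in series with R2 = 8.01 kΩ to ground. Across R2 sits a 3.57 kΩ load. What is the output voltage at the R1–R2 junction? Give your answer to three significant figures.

V_out ≈ 4.78 V

First combine the lower leg with the load: R2 ‖ R_L = 2.469 kΩ.
Then V_out = V_supply · R2'/(R1 + R2') = 21.2 × 2.469/10.95 = 4.781 V.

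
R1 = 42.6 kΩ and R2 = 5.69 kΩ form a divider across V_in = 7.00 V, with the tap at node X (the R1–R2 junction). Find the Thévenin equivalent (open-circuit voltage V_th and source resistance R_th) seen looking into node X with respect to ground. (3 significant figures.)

V_th ≈ 0.825 V, R_th ≈ 5.02 kΩ

V_th is the unloaded tap voltage: V_in · R2/(R1+R2) = 7.00 × 0.1178 = 0.8248 V.
Zeroing V_in shorts the top of R1 to ground, so R_th = R1 ‖ R2 = 5.020 kΩ.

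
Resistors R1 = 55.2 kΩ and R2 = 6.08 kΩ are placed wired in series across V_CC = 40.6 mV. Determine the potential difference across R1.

V ≈ 36.6 mV

Total series resistance ΣR = 55.2 + 6.08 = 61.28 kΩ.
Voltage divider: V = V_CC · (55.20 / 61.28) = 40.6 × 0.9008 = 36.57 mV.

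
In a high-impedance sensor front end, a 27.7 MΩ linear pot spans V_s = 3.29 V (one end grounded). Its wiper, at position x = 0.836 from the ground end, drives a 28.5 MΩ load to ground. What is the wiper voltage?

V_out ≈ 2.43 V

Split the track: R_lower = x·R_p = 23.16 MΩ, R_upper = (1−x)·R_p = 4.543 MΩ.
R_L loads the lower segment: effective lower R = 12.78 MΩ.
Loaded-divider output: V_out = 3.29 × 0.7377 = 2.427 V.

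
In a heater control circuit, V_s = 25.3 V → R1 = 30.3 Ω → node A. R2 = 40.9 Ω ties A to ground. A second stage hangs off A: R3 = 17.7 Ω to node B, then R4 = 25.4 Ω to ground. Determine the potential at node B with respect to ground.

Node A sees R2 in parallel with the series input of stage 2, R3 + R4 = 43.10 Ω.
Effective lower resistance at A: R2 ‖ 43.10 = 20.99 Ω.
V_A = 25.3 × 20.99/(30.3 + 20.99) = 10.35 V.
V_B = V_A × 0.5893 = 6.101 V.

V_B ≈ 6.10 V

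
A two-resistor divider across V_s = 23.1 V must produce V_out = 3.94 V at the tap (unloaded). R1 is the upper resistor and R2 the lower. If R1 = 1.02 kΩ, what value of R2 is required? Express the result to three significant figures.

R2 ≈ 0.210 kΩ

The divider ratio is R2/(R1+R2) = 3.94/23.1 = 0.1706.
So R2 = R1 · V_out/(V_s − V_out) = 1.02 × 3.94/(23.1 − 3.94) = 1.02 × 0.2056 = 0.2097 kΩ.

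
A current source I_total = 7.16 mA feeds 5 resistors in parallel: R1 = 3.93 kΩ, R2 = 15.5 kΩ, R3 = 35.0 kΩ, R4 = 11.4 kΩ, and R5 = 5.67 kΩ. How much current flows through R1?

I ≈ 2.98 mA

Total conductance ΣG = 1/3.93 + 1/15.5 + 1/35.0 + 1/11.4 + 1/5.67 = 0.6116 (units of 1/kΩ).
Current divider: I(R1) = I_total · G_k/ΣG = 7.16 × (0.2545/0.6116) = 7.16 × 0.4160 = 2.979 mA.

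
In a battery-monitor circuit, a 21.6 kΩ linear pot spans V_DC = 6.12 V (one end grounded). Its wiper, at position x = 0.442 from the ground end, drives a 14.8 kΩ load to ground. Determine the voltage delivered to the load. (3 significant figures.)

Split the track: R_lower = x·R_p = 9.547 kΩ, R_upper = (1−x)·R_p = 12.05 kΩ.
R_L loads the lower segment: effective lower R = 5.803 kΩ.
Then V_out = V_DC · 5.803/(12.05 + 5.803) = 1.989 V.
(Unloaded: V_out = x·V_DC = 2.71 V.)

V_out ≈ 1.99 V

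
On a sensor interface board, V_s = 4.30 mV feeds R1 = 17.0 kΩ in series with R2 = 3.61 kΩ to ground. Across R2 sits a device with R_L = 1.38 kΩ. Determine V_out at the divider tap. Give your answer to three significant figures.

R2 ‖ R_L = (3.61 × 1.38)/(3.61 + 1.38) = 0.9984 kΩ.
Then V_out = V_s · R2'/(R1 + R2') = 4.30 × 0.9984/18.00 = 0.2385 mV.

V_out ≈ 0.239 mV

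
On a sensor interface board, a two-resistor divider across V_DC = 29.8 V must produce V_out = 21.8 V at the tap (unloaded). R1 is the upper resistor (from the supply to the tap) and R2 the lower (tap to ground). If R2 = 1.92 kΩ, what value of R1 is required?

Required fraction k = V_out/V_DC = 0.7315.
R1 = R2·(1/k − 1) = 1.92 × 0.3670 = 0.7046 kΩ.

R1 ≈ 0.705 kΩ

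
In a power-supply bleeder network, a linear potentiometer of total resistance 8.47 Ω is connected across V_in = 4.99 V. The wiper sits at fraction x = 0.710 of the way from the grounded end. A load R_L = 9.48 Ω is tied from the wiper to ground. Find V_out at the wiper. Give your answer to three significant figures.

V_out ≈ 2.99 V

Split the track: R_lower = x·R_p = 6.014 Ω, R_upper = (1−x)·R_p = 2.456 Ω.
R_L loads the lower segment: effective lower R = 3.680 Ω.
Loaded-divider output: V_out = 4.99 × 0.5997 = 2.992 V.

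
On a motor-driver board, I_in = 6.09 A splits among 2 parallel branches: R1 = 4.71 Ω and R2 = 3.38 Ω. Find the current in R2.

I ≈ 3.55 A

With just two branches, the current splits inversely with resistance.
I(R2) = 6.09 × 4.71/(4.71 + 3.38) = 6.09 × 0.5822 = 3.546 A.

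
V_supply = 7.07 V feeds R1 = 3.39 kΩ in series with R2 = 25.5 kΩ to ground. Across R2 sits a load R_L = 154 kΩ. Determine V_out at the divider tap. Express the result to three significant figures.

The load sits in parallel with R2, giving an effective lower resistance R2' = R2·R_L/(R2+R_L) = 21.88 kΩ.
Voltage divider with the loaded lower leg: V_out = 7.07 × 21.88/(3.39 + 21.88) = 7.07 × 0.8658 = 6.121 V.

V_out ≈ 6.12 V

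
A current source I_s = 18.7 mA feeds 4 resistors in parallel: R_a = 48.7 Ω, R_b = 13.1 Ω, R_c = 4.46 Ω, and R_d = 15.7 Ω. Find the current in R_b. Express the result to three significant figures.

ΣG = 1/48.7 + 1/13.1 + 1/4.46 + 1/15.7 = 0.3848.
By the current-divider rule, I = I_s · G_k/ΣG = 18.7 × 0.1984 = 3.710 mA.

I ≈ 3.71 mA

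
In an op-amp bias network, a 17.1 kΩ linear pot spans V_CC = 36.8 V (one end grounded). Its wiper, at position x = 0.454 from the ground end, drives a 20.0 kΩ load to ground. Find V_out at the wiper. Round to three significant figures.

V_out ≈ 13.8 V

Lower segment x·R_p = 7.763 kΩ; upper segment (1−x)·R_p = 9.337 kΩ.
R_L loads the lower segment: effective lower R = 5.593 kΩ.
V_out = 36.8 × 5.593/(9.337 + 5.593) = 13.79 V.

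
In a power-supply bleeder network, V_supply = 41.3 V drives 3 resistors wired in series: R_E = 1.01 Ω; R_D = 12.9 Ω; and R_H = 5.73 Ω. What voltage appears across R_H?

ΣR = 1.01 + 12.9 + 5.73 = 19.64 Ω.
V = V_supply · R/ΣR = 41.3 × 0.2918 = 12.05 V.

V ≈ 12.0 V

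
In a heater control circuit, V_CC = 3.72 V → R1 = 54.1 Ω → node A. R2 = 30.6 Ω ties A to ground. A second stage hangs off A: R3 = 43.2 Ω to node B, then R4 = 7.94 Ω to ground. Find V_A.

Node A sees R2 in parallel with the series input of stage 2, R3 + R4 = 51.14 Ω.
Effective lower resistance at A: R2 ‖ 51.14 = 19.14 Ω.
First divider: V_A = V_CC · 19.14/(54.1 + 19.14) = 0.9723 V.

V_A ≈ 0.972 V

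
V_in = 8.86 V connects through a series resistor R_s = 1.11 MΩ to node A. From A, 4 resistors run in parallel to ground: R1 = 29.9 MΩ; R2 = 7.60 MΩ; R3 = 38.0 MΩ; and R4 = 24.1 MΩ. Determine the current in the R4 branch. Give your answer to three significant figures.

Equivalent of the parallel group: R_p = 4.295 MΩ.
V_A by voltage divider: V_A = 8.86 × 4.295/(1.11 + 4.295) = 7.040 V.
I(R4) = V_A / R4 = 7.040/24.1 = 0.2921 µA.

I ≈ 0.292 µA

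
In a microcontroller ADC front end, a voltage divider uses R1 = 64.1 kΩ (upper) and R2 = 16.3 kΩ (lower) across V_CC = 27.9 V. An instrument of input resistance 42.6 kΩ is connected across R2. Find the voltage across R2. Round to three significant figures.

The load sits in parallel with R2, giving an effective lower resistance R2' = R2·R_L/(R2+R_L) = 11.79 kΩ.
Then V_out = V_CC · R2'/(R1 + R2') = 27.9 × 11.79/75.89 = 4.334 V.
(Unloaded it would be 5.66 V; the load pulls it down.)

V_out ≈ 4.33 V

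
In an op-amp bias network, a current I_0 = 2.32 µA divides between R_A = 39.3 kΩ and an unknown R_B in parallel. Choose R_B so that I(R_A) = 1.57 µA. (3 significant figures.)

Two-branch current divider: I_A = I_0 · R_B/(R_A + R_B).
With f = 0.6767, R_B = R_A · f/(1−f) = 39.3 × 2.093 = 82.27 kΩ.

R_B ≈ 82.3 kΩ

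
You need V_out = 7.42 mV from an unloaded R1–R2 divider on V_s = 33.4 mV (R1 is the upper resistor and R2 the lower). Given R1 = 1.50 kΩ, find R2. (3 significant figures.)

The divider ratio is R2/(R1+R2) = 7.42/33.4 = 0.2222.
R2 = R1 · 0.2222/(1 − 0.2222) = 0.4284 kΩ.

R2 ≈ 0.428 kΩ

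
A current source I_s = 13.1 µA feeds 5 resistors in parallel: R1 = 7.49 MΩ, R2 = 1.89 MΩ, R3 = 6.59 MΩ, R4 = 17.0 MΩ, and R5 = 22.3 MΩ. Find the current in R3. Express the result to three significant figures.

Total conductance ΣG = 1/7.49 + 1/1.89 + 1/6.59 + 1/17.0 + 1/22.3 = 0.9180 (units of 1/MΩ).
R3 takes the fraction G_k/ΣG = 0.1517/0.9180 = 0.1653, so I = 13.1 × 0.1653 = 2.165 µA.

I ≈ 2.17 µA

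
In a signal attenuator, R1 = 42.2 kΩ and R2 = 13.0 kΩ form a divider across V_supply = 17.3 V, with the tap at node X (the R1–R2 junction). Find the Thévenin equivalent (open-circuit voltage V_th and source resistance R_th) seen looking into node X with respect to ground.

V_th ≈ 4.07 V, R_th ≈ 9.94 kΩ

With X open, the divider is unloaded: V_th = 17.3 × 13.0/55.20 = 4.074 V.
Looking into X with the source shorted: R_th = R1·R2/(R1+R2) = 42.20 × 13.0/55.20 = 9.938 kΩ.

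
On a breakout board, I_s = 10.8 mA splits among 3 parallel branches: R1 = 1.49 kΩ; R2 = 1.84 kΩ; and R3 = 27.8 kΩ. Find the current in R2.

Total conductance ΣG = 1/1.49 + 1/1.84 + 1/27.8 = 1.251 (units of 1/kΩ).
Current divider: I(R2) = I_s · G_k/ΣG = 10.8 × (0.5435/1.251) = 10.8 × 0.4346 = 4.693 mA.

I ≈ 4.69 mA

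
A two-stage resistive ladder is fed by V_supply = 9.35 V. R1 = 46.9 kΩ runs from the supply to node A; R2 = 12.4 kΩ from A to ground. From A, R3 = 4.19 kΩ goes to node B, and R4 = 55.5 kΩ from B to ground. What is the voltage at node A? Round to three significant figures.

V_A ≈ 1.68 V

The second stage (R3 + R4 = 59.69 kΩ) loads node A in parallel with R2.
R2 ‖ (R3+R4) = 10.27 kΩ.
First divider: V_A = V_supply · 10.27/(46.9 + 10.27) = 1.679 V.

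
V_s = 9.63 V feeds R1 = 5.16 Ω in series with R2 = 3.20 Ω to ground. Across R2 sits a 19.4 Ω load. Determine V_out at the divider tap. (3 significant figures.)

V_out ≈ 3.35 V

The load sits in parallel with R2, giving an effective lower resistance R2' = R2·R_L/(R2+R_L) = 2.747 Ω.
Now apply the divider: V_out = 9.63 × 0.3474 = 3.346 V.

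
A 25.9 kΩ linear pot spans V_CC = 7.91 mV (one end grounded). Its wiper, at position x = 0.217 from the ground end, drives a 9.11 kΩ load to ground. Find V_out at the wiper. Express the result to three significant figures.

V_out ≈ 1.16 mV

Split the track: R_lower = x·R_p = 5.620 kΩ, R_upper = (1−x)·R_p = 20.28 kΩ.
R_L loads the lower segment: effective lower R = 3.476 kΩ.
V_out = 7.91 × 3.476/(20.28 + 3.476) = 1.157 mV.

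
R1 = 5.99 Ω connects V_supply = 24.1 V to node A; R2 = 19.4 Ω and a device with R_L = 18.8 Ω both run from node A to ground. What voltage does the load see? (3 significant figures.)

The load sits in parallel with R2, giving an effective lower resistance R2' = R2·R_L/(R2+R_L) = 9.548 Ω.
Now apply the divider: V_out = 24.1 × 0.6145 = 14.81 V.

V_out ≈ 14.8 V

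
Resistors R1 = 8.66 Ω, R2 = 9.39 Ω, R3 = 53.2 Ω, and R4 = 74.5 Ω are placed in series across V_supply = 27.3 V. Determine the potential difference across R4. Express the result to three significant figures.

Series total: ΣR = 8.66 + 9.39 + 53.2 + 74.5 = 145.8 Ω.
By the voltage-divider rule, V = 27.3 × 74.50/145.8 = 13.95 V.

V ≈ 14.0 V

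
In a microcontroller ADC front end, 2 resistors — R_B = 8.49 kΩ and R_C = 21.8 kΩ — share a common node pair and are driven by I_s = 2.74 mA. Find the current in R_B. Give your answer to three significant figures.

I ≈ 1.97 mA

With just two branches, the current splits inversely with resistance.
So I = 2.74 × 21.8/30.29 = 1.972 mA.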